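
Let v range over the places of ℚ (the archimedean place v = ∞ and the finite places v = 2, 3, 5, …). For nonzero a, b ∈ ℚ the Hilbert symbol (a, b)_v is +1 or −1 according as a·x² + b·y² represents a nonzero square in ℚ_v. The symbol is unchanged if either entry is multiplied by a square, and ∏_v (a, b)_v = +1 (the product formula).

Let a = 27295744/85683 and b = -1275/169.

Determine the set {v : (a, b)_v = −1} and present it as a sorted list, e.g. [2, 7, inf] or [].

[2, 3]

(a, b) ≡ (102, -51) mod (ℚ^×)²; places V = {2, 3, 5, 7, 13, 17, ∞}.
(a,b)_17: α=1, u≡11; β=1, v≡7 (mod 17); (11|17)=-1, (7|17)=-1; sign (−1)^0·-1^1·-1^1 = +1.
(a,b)_∞: sgn(102)=+, sgn(-51)=−, so +1.
(a,b)_13: α=-4, u≡7; β=-2, v≡12 (mod 13); (7|13)=-1, (12|13)=+1; sign (−1)^0·-1^-2·+1^-4 = +1.
(a,b)_7: α=2, u≡1; β=0, v≡6 (mod 7); (1|7)=+1, (6|7)=-1; sign (−1)^0·+1^0·-1^2 = +1.
(a,b)_5: α=0, u≡3; β=2, v≡1 (mod 5); (3|5)=-1, (1|5)=+1; sign (−1)^0·-1^2·+1^0 = +1.
(a,b)_3: α=-1, u≡1; β=1, v≡1 (mod 3); (1|3)=+1, (1|3)=+1; sign (−1)^1·+1^1·+1^-1 = -1.
(a,b)_2: α=15, β=0; u≡3, v≡5 (mod 8); ε(u)ε(v)=1·0, αω(v)=15·1, βω(u)=0·1; sum ≡ 1  ⇒  -1.
|Ram(102, -51)| = 2, even; anisotropic at {2, 3}.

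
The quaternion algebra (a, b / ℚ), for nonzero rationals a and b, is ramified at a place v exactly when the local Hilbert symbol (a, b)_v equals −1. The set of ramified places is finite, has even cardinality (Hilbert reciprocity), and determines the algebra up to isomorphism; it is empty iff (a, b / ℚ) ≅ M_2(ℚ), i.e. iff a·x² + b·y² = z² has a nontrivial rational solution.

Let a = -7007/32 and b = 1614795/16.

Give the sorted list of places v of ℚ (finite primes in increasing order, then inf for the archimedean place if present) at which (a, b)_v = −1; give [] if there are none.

[2, 3, 11, 13]

Mod squares: a ≡ -286, b ≡ 195. Check v ∈ {∞, 2, 3, 5, 7, 11, 13}.
v=11: a=11^1·(≡10), b=11^0·(≡10) mod 11; (10|11)=-1, (10|11)=-1; (−1)^{1·0·5}·(-1)^0·(-1)^1 = -1.
v=7: a=7^2·(≡1), b=7^2·(≡3) mod 7; (1|7)=+1, (3|7)=-1; (−1)^{2·2·3}·(+1)^2·(-1)^2 = +1.
v=3: a=3^0·(≡2), b=3^1·(≡2) mod 3; (2|3)=-1, (2|3)=-1; (−1)^{0·1·1}·(-1)^1·(-1)^0 = -1.
v=2: v_2(a)=-5, v_2(b)=-4; units ≡ 1, 3 (mod 8); ε·ε+αω+βω = 0·1+-5·1+-4·0 ≡ 1  ⇒  (a,b)_2 = -1.
v=13: a=13^1·(≡12), b=13^3·(≡11) mod 13; (12|13)=+1, (11|13)=-1; (−1)^{1·3·6}·(+1)^3·(-1)^1 = -1.
v=5: a=5^0·(≡4), b=5^1·(≡4) mod 5; (4|5)=+1, (4|5)=+1; (−1)^{0·1·2}·(+1)^1·(+1)^0 = +1.
v=∞: -286 < 0 and 195 > 0  ⇒  (a,b)_∞ = +1.
|Ram(-286, 195)| = 4, even; anisotropic at {2, 3, 11, 13}.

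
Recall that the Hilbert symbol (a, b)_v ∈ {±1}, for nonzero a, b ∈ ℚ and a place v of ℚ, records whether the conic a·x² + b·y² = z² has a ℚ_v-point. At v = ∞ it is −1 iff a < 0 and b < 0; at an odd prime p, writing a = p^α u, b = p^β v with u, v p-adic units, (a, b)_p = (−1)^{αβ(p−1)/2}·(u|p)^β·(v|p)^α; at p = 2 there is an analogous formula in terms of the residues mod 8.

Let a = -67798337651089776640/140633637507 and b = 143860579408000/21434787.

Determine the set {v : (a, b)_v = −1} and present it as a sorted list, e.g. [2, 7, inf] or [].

(a, b) ≡ (-30, 390) mod (ℚ^×)²; places V = {2, 3, 5, 7, 11, 13, 17, ∞}.
(a,b)_3: α=-19, u≡2; β=-11, v≡1 (mod 3); (2|3)=-1, (1|3)=+1; sign (−1)^1·-1^-11·+1^-19 = +1.
(a,b)_7: α=4, u≡3; β=2, v≡5 (mod 7); (3|7)=-1, (5|7)=-1; sign (−1)^0·-1^2·-1^4 = +1.
(a,b)_∞: sgn(-30)=−, sgn(390)=+, so +1.
(a,b)_13: α=4, u≡12; β=3, v≡12 (mod 13); (12|13)=+1, (12|13)=+1; sign (−1)^0·+1^3·+1^4 = +1.
(a,b)_17: α=6, u≡2; β=4, v≡8 (mod 17); (2|17)=+1, (8|17)=+1; sign (−1)^0·+1^4·+1^6 = +1.
(a,b)_11: α=-2, u≡9; β=-2, v≡5 (mod 11); (9|11)=+1, (5|11)=+1; sign (−1)^0·+1^-2·+1^-2 = +1.
(a,b)_5: α=1, u≡1; β=3, v≡2 (mod 5); (1|5)=+1, (2|5)=-1; sign (−1)^0·+1^3·-1^1 = -1.
(a,b)_2: α=13, β=7; u≡1, v≡3 (mod 8); ε(u)ε(v)=0·1, αω(v)=13·1, βω(u)=7·0; sum ≡ 1  ⇒  -1.
|Ram(-30, 390)| = 2, even; anisotropic at {2, 5}.

[2, 5]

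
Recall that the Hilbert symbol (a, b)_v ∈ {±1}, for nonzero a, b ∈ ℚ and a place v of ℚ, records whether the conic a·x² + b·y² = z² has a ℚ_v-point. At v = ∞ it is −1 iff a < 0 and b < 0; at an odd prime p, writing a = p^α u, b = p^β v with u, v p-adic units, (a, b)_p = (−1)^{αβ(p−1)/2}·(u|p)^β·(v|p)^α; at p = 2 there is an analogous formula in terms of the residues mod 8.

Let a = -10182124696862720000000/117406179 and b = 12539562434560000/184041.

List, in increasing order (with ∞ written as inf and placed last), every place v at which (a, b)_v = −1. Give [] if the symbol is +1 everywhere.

(a, b) ≡ (-165889570, 7429) mod (ℚ^×)²; places V = {2, 3, 5, 7, 11, 13, 17, 19, 23, 29, ∞}.
(a,b)_∞: sgn(-165889570)=−, sgn(7429)=+, so +1.
(a,b)_2: α=21, β=16; u≡7, v≡5 (mod 8); ε(u)ε(v)=1·0, αω(v)=21·1, βω(u)=16·0; sum ≡ 1  ⇒  -1.
(a,b)_7: α=3, u≡2; β=2, v≡2 (mod 7); (2|7)=+1, (2|7)=+1; sign (−1)^0·+1^2·+1^3 = +1.
(a,b)_17: α=1, u≡12; β=1, v≡14 (mod 17); (12|17)=-1, (14|17)=-1; sign (−1)^0·-1^1·-1^1 = +1.
(a,b)_3: α=-6, u≡2; β=-2, v≡1 (mod 3); (2|3)=-1, (1|3)=+1; sign (−1)^0·-1^-2·+1^-6 = +1.
(a,b)_11: α=-5, u≡1; β=-2, v≡5 (mod 11); (1|11)=+1, (5|11)=+1; sign (−1)^0·+1^-2·+1^-5 = +1.
(a,b)_29: α=3, u≡24; β=2, v≡22 (mod 29); (24|29)=+1, (22|29)=+1; sign (−1)^0·+1^2·+1^3 = +1.
(a,b)_23: α=1, u≡16; β=1, v≡9 (mod 23); (16|23)=+1, (9|23)=+1; sign (−1)^1·+1^1·+1^1 = -1.
(a,b)_19: α=1, u≡3; β=1, v≡7 (mod 19); (3|19)=-1, (7|19)=+1; sign (−1)^1·-1^1·+1^1 = +1.
(a,b)_13: α=0, u≡5; β=-2, v≡6 (mod 13); (5|13)=-1, (6|13)=-1; sign (−1)^0·-1^-2·-1^0 = +1.
(a,b)_5: α=7, u≡1; β=4, v≡1 (mod 5); (1|5)=+1, (1|5)=+1; sign (−1)^0·+1^4·+1^7 = +1.
(-165889570, 7429 / ℚ) ramifies at {2, 23}: a division algebra.

[2, 23]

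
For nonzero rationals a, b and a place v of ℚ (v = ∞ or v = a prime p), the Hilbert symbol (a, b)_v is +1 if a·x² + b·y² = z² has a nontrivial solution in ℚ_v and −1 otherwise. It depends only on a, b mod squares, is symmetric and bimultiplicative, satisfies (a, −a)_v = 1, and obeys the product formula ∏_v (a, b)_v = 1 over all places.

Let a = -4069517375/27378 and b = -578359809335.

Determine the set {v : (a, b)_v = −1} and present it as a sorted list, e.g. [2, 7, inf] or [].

(a, b) ≡ (-190, -935) mod (ℚ^×)²; places V = {2, 3, 5, 7, 11, 13, 17, 19, ∞}.
(a,b)_5: α=3, u≡2; β=1, v≡3 (mod 5); (2|5)=-1, (3|5)=-1; sign (−1)^0·-1^1·-1^3 = +1.
(a,b)_19: α=1, u≡6; β=2, v≡3 (mod 19); (6|19)=+1, (3|19)=-1; sign (−1)^0·+1^2·-1^1 = -1.
(a,b)_3: α=-4, u≡2; β=0, v≡1 (mod 3); (2|3)=-1, (1|3)=+1; sign (−1)^0·-1^0·+1^-4 = +1.
(a,b)_11: α=2, u≡7; β=3, v≡9 (mod 11); (7|11)=-1, (9|11)=+1; sign (−1)^0·-1^3·+1^2 = -1.
(a,b)_∞: sgn(-190)=−, sgn(-935)=−, so -1.
(a,b)_13: α=-2, u≡2; β=0, v≡4 (mod 13); (2|13)=-1, (4|13)=+1; sign (−1)^0·-1^0·+1^-2 = +1.
(a,b)_7: α=2, u≡6; β=2, v≡6 (mod 7); (6|7)=-1, (6|7)=-1; sign (−1)^0·-1^2·-1^2 = +1.
(a,b)_2: α=-1, β=0; u≡1, v≡1 (mod 8); ε(u)ε(v)=0·0, αω(v)=-1·0, βω(u)=0·0; sum ≡ 0  ⇒  +1.
(a,b)_17: α=2, u≡6; β=3, v≡13 (mod 17); (6|17)=-1, (13|17)=+1; sign (−1)^0·-1^3·+1^2 = -1.
(-190, -935 / ℚ) ramifies at {11, 17, 19, ∞}: a division algebra.

[11, 17, 19, inf]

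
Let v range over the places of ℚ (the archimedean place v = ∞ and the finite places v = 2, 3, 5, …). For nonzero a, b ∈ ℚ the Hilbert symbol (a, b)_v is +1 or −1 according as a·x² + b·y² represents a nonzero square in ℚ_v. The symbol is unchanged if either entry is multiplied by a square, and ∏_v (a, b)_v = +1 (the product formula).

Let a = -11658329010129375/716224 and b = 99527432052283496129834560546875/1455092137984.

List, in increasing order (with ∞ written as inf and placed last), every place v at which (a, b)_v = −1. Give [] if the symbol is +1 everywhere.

[2, 3, 23, 43]

Mod squares: a ≡ -6223777, b ≡ 51. Check v ∈ {∞, 2, 3, 5, 7, 11, 17, 19, 23, 29, 31, 43}.
v=∞: -6223777 < 0 and 51 > 0  ⇒  (a,b)_∞ = +1.
v=11: a=11^0·(≡3), b=11^2·(≡2) mod 11; (3|11)=+1, (2|11)=-1; (−1)^{0·2·5}·(+1)^2·(-1)^0 = +1.
v=23: a=23^1·(≡21), b=23^2·(≡21) mod 23; (21|23)=-1, (21|23)=-1; (−1)^{1·2·11}·(-1)^2·(-1)^1 = -1.
v=2: v_2(a)=-6, v_2(b)=-22; units ≡ 7, 3 (mod 8); ε·ε+αω+βω = 1·1+-6·1+-22·0 ≡ 1  ⇒  (a,b)_2 = -1.
v=17: a=17^2·(≡8), b=17^3·(≡11) mod 17; (8|17)=+1, (11|17)=-1; (−1)^{2·3·8}·(+1)^3·(-1)^2 = +1.
v=3: a=3^8·(≡2), b=3^11·(≡2) mod 3; (2|3)=-1, (2|3)=-1; (−1)^{8·11·1}·(-1)^11·(-1)^8 = -1.
v=29: a=29^1·(≡16), b=29^2·(≡24) mod 29; (16|29)=+1, (24|29)=+1; (−1)^{1·2·14}·(+1)^2·(+1)^1 = +1.
v=31: a=31^-1·(≡10), b=31^-2·(≡5) mod 31; (10|31)=+1, (5|31)=+1; (−1)^{-1·-2·15}·(+1)^-2·(+1)^-1 = +1.
v=19: a=19^-2·(≡3), b=19^-2·(≡12) mod 19; (3|19)=-1, (12|19)=-1; (−1)^{-2·-2·9}·(-1)^-2·(-1)^-2 = +1.
v=5: a=5^4·(≡2), b=5^10·(≡1) mod 5; (2|5)=-1, (1|5)=+1; (−1)^{4·10·2}·(-1)^10·(+1)^4 = +1.
v=7: a=7^3·(≡1), b=7^6·(≡2) mod 7; (1|7)=+1, (2|7)=+1; (−1)^{3·6·3}·(+1)^6·(+1)^3 = +1.
v=43: a=43^1·(≡37), b=43^2·(≡26) mod 43; (37|43)=-1, (26|43)=-1; (−1)^{1·2·21}·(-1)^2·(-1)^1 = -1.
(-6223777, 51 / ℚ) ramifies at {2, 3, 23, 43}: a division algebra.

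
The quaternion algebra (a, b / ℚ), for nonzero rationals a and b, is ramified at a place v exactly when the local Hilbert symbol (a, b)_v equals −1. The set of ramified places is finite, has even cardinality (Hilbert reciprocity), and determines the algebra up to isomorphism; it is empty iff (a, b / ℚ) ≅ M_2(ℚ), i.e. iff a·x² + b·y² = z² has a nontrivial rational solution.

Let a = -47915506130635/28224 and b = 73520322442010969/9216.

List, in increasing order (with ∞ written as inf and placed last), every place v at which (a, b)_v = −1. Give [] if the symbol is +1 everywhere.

[23, 31]

(a, b) ≡ (-2635, 161) mod (ℚ^×)²; places V = {2, 3, 5, 7, 11, 13, 17, 23, 31, 41, 43, ∞}.
(a,b)_5: α=1, u≡2; β=0, v≡4 (mod 5); (2|5)=-1, (4|5)=+1; sign (−1)^0·-1^0·+1^1 = +1.
(a,b)_13: α=2, u≡4; β=0, v≡8 (mod 13); (4|13)=+1, (8|13)=-1; sign (−1)^0·+1^0·-1^2 = +1.
(a,b)_11: α=2, u≡9; β=0, v≡7 (mod 11); (9|11)=+1, (7|11)=-1; sign (−1)^0·+1^0·-1^2 = +1.
(a,b)_31: α=1, u≡5; β=2, v≡17 (mod 31); (5|31)=+1, (17|31)=-1; sign (−1)^0·+1^2·-1^1 = -1.
(a,b)_2: α=-6, β=-10; u≡5, v≡1 (mod 8); ε(u)ε(v)=0·0, αω(v)=-6·0, βω(u)=-10·1; sum ≡ 0  ⇒  +1.
(a,b)_41: α=2, u≡34; β=2, v≡13 (mod 41); (34|41)=-1, (13|41)=-1; sign (−1)^0·-1^2·-1^2 = +1.
(a,b)_3: α=-2, u≡2; β=-2, v≡2 (mod 3); (2|3)=-1, (2|3)=-1; sign (−1)^0·-1^-2·-1^-2 = +1.
(a,b)_7: α=-2, u≡2; β=1, v≡1 (mod 7); (2|7)=+1, (1|7)=+1; sign (−1)^0·+1^1·+1^-2 = +1.
(a,b)_23: α=2, u≡21; β=3, v≡20 (mod 23); (21|23)=-1, (20|23)=-1; sign (−1)^0·-1^3·-1^2 = -1.
(a,b)_43: α=0, u≡10; β=2, v≡32 (mod 43); (10|43)=+1, (32|43)=-1; sign (−1)^0·+1^2·-1^0 = +1.
(a,b)_∞: sgn(-2635)=−, sgn(161)=+, so +1.
(a,b)_17: α=1, u≡13; β=2, v≡15 (mod 17); (13|17)=+1, (15|17)=+1; sign (−1)^0·+1^2·+1^1 = +1.
|Ram(-2635, 161)| = 2, even; anisotropic at {23, 31}.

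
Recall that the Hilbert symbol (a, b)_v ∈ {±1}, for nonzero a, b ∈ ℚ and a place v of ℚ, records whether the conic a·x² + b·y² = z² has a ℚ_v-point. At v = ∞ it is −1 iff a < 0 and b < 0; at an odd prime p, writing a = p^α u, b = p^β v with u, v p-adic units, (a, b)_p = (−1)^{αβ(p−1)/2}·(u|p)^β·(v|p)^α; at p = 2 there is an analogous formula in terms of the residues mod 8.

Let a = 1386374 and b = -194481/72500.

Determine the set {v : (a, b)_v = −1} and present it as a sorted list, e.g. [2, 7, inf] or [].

[29, 41]

(a, b) ≡ (1386374, -29) mod (ℚ^×)²; places V = {2, 3, 5, 7, 11, 29, 41, 53, ∞}.
(a,b)_5: α=0, u≡4; β=-4, v≡4 (mod 5); (4|5)=+1, (4|5)=+1; sign (−1)^0·+1^-4·+1^0 = +1.
(a,b)_2: α=1, β=-2; u≡3, v≡3 (mod 8); ε(u)ε(v)=1·1, αω(v)=1·1, βω(u)=-2·1; sum ≡ 0  ⇒  +1.
(a,b)_3: α=0, u≡2; β=4, v≡1 (mod 3); (2|3)=-1, (1|3)=+1; sign (−1)^0·-1^4·+1^0 = +1.
(a,b)_53: α=1, u≡29; β=0, v≡6 (mod 53); (29|53)=+1, (6|53)=+1; sign (−1)^0·+1^0·+1^1 = +1.
(a,b)_7: α=0, u≡3; β=4, v≡3 (mod 7); (3|7)=-1, (3|7)=-1; sign (−1)^0·-1^4·-1^0 = +1.
(a,b)_∞: sgn(1386374)=+, sgn(-29)=−, so +1.
(a,b)_41: α=1, u≡30; β=0, v≡19 (mod 41); (30|41)=-1, (19|41)=-1; sign (−1)^0·-1^0·-1^1 = -1.
(a,b)_11: α=1, u≡7; β=0, v≡1 (mod 11); (7|11)=-1, (1|11)=+1; sign (−1)^0·-1^0·+1^1 = +1.
(a,b)_29: α=1, u≡14; β=-1, v≡23 (mod 29); (14|29)=-1, (23|29)=+1; sign (−1)^0·-1^-1·+1^1 = -1.
(1386374, -29 / ℚ) ramifies at {29, 41}: a division algebra.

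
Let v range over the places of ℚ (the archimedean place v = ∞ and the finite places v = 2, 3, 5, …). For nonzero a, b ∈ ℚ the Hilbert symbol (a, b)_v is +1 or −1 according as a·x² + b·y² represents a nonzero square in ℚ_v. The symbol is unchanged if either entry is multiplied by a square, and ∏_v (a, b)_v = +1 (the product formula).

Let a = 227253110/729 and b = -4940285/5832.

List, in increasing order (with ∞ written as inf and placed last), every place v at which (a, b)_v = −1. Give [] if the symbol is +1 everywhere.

[2, 5, 17, 23]

(a, b) ≡ (1190, -27370) mod (ℚ^×)²; places V = {2, 3, 5, 7, 17, 19, 23, ∞}.
(a,b)_7: α=1, u≡4; β=1, v≡6 (mod 7); (4|7)=+1, (6|7)=-1; sign (−1)^1·+1^1·-1^1 = +1.
(a,b)_3: α=-6, u≡2; β=-6, v≡2 (mod 3); (2|3)=-1, (2|3)=-1; sign (−1)^0·-1^-6·-1^-6 = +1.
(a,b)_5: α=1, u≡3; β=1, v≡4 (mod 5); (3|5)=-1, (4|5)=+1; sign (−1)^0·-1^1·+1^1 = -1.
(a,b)_17: α=1, u≡9; β=1, v≡10 (mod 17); (9|17)=+1, (10|17)=-1; sign (−1)^0·+1^1·-1^1 = -1.
(a,b)_19: α=2, u≡3; β=2, v≡5 (mod 19); (3|19)=-1, (5|19)=+1; sign (−1)^0·-1^2·+1^2 = +1.
(a,b)_2: α=1, β=-3; u≡3, v≡3 (mod 8); ε(u)ε(v)=1·1, αω(v)=1·1, βω(u)=-3·1; sum ≡ 1  ⇒  -1.
(a,b)_∞: sgn(1190)=+, sgn(-27370)=−, so +1.
(a,b)_23: α=2, u≡17; β=1, v≡9 (mod 23); (17|23)=-1, (9|23)=+1; sign (−1)^0·-1^1·+1^2 = -1.
|Ram(1190, -27370)| = 4, even; anisotropic at {2, 5, 17, 23}.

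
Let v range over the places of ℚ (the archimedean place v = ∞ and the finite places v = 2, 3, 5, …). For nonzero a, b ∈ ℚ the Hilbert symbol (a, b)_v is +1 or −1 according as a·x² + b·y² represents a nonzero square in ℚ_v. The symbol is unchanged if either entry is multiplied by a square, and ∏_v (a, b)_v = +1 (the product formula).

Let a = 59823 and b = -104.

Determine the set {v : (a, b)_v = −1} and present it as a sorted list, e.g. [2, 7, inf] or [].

(a, b) ≡ (23, -26) mod (ℚ^×)²; places V = {2, 3, 13, 17, 23, ∞}.
(a,b)_3: α=2, u≡2; β=0, v≡1 (mod 3); (2|3)=-1, (1|3)=+1; sign (−1)^0·-1^0·+1^2 = +1.
(a,b)_13: α=0, u≡10; β=1, v≡5 (mod 13); (10|13)=+1, (5|13)=-1; sign (−1)^0·+1^1·-1^0 = +1.
(a,b)_2: α=0, β=3; u≡7, v≡3 (mod 8); ε(u)ε(v)=1·1, αω(v)=0·1, βω(u)=3·0; sum ≡ 1  ⇒  -1.
(a,b)_∞: sgn(23)=+, sgn(-26)=−, so +1.
(a,b)_17: α=2, u≡3; β=0, v≡15 (mod 17); (3|17)=-1, (15|17)=+1; sign (−1)^0·-1^0·+1^2 = +1.
(a,b)_23: α=1, u≡2; β=0, v≡11 (mod 23); (2|23)=+1, (11|23)=-1; sign (−1)^0·+1^0·-1^1 = -1.
(23, -26 / ℚ) ramifies at {2, 23}: a division algebra.

[2, 23]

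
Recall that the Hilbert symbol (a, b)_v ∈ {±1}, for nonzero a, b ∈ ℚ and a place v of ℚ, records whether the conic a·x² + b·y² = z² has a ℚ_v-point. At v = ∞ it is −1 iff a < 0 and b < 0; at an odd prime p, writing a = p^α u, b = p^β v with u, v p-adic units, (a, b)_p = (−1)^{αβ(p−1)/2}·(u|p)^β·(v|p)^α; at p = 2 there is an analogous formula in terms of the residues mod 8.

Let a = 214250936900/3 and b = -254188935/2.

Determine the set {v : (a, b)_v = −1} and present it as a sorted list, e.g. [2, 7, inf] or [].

[2, 3, 5, 11]

(a, b) ≡ (3003, -51870) mod (ℚ^×)²; places V = {2, 3, 5, 7, 11, 13, 19, ∞}.
(a,b)_3: α=-1, u≡2; β=5, v≡2 (mod 3); (2|3)=-1, (2|3)=-1; sign (−1)^1·-1^5·-1^-1 = -1.
(a,b)_19: α=2, u≡9; β=1, v≡5 (mod 19); (9|19)=+1, (5|19)=+1; sign (−1)^0·+1^1·+1^2 = +1.
(a,b)_7: α=3, u≡2; β=1, v≡6 (mod 7); (2|7)=+1, (6|7)=-1; sign (−1)^1·+1^1·-1^3 = +1.
(a,b)_13: α=1, u≡9; β=1, v≡3 (mod 13); (9|13)=+1, (3|13)=+1; sign (−1)^0·+1^1·+1^1 = +1.
(a,b)_11: α=3, u≡1; β=2, v≡6 (mod 11); (1|11)=+1, (6|11)=-1; sign (−1)^0·+1^2·-1^3 = -1.
(a,b)_∞: sgn(3003)=+, sgn(-51870)=−, so +1.
(a,b)_2: α=2, β=-1; u≡3, v≡1 (mod 8); ε(u)ε(v)=1·0, αω(v)=2·0, βω(u)=-1·1; sum ≡ 1  ⇒  -1.
(a,b)_5: α=2, u≡2; β=1, v≡4 (mod 5); (2|5)=-1, (4|5)=+1; sign (−1)^0·-1^1·+1^2 = -1.
Ram(3003, -51870) = {2, 3, 5, 11}; no ℚ_2-point on the conic.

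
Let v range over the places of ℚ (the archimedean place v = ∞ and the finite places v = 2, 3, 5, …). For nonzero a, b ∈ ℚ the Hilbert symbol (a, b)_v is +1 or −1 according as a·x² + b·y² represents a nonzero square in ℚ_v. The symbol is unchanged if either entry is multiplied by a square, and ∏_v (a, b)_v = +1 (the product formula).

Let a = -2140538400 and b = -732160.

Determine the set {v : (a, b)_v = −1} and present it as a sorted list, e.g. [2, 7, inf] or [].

[2, 3, 7, inf]

Mod squares: a ≡ -546, b ≡ -715. Check v ∈ {∞, 2, 3, 5, 7, 11, 13}.
v=13: a=13^1·(≡4), b=13^1·(≡9) mod 13; (4|13)=+1, (9|13)=+1; (−1)^{1·1·6}·(+1)^1·(+1)^1 = +1.
v=11: a=11^2·(≡9), b=11^1·(≡1) mod 11; (9|11)=+1, (1|11)=+1; (−1)^{2·1·5}·(+1)^1·(+1)^2 = +1.
v=2: v_2(a)=5, v_2(b)=10; units ≡ 7, 5 (mod 8); ε·ε+αω+βω = 1·0+5·1+10·0 ≡ 1  ⇒  (a,b)_2 = -1.
v=3: a=3^5·(≡1), b=3^0·(≡2) mod 3; (1|3)=+1, (2|3)=-1; (−1)^{5·0·1}·(+1)^0·(-1)^5 = -1.
v=5: a=5^2·(≡4), b=5^1·(≡3) mod 5; (4|5)=+1, (3|5)=-1; (−1)^{2·1·2}·(+1)^1·(-1)^2 = +1.
v=∞: -546 < 0 and -715 < 0  ⇒  (a,b)_∞ = -1.
v=7: a=7^1·(≡6), b=7^0·(≡5) mod 7; (6|7)=-1, (5|7)=-1; (−1)^{1·0·3}·(-1)^0·(-1)^1 = -1.
Ram(-546, -715) = {2, 3, 7, ∞}; no ℚ_2-point on the conic.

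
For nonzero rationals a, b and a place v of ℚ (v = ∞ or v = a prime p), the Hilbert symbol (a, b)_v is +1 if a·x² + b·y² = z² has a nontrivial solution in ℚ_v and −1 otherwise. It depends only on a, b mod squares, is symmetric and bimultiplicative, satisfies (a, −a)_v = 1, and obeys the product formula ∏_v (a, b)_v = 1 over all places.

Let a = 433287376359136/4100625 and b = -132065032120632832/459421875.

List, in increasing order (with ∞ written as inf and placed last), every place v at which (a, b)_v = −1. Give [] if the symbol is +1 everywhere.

(a, b) ≡ (839086, -32724354) mod (ℚ^×)²; places V = {2, 3, 5, 11, 13, 17, 19, 23, 29, 37, ∞}.
(a,b)_23: α=3, u≡4; β=5, v≡21 (mod 23); (4|23)=+1, (21|23)=-1; sign (−1)^1·+1^5·-1^3 = +1.
(a,b)_∞: sgn(839086)=+, sgn(-32724354)=−, so +1.
(a,b)_3: α=-8, u≡1; β=-5, v≡2 (mod 3); (1|3)=+1, (2|3)=-1; sign (−1)^0·+1^-5·-1^-8 = +1.
(a,b)_29: α=1, u≡27; β=1, v≡5 (mod 29); (27|29)=-1, (5|29)=+1; sign (−1)^0·-1^1·+1^1 = -1.
(a,b)_2: α=5, β=9; u≡7, v≡7 (mod 8); ε(u)ε(v)=1·1, αω(v)=5·0, βω(u)=9·0; sum ≡ 1  ⇒  -1.
(a,b)_19: α=2, u≡12; β=0, v≡4 (mod 19); (12|19)=-1, (4|19)=+1; sign (−1)^0·-1^0·+1^2 = +1.
(a,b)_5: α=-4, u≡1; β=-6, v≡1 (mod 5); (1|5)=+1, (1|5)=+1; sign (−1)^0·+1^-6·+1^-4 = +1.
(a,b)_37: α=1, u≡30; β=1, v≡23 (mod 37); (30|37)=+1, (23|37)=-1; sign (−1)^0·+1^1·-1^1 = -1.
(a,b)_13: α=2, u≡4; β=3, v≡4 (mod 13); (4|13)=+1, (4|13)=+1; sign (−1)^0·+1^3·+1^2 = +1.
(a,b)_17: α=1, u≡14; β=1, v≡8 (mod 17); (14|17)=-1, (8|17)=+1; sign (−1)^0·-1^1·+1^1 = -1.
(a,b)_11: α=0, u≡2; β=-2, v≡2 (mod 11); (2|11)=-1, (2|11)=-1; sign (−1)^0·-1^-2·-1^0 = +1.
(839086, -32724354 / ℚ) ramifies at {2, 17, 29, 37}: a division algebra.

[2, 17, 29, 37]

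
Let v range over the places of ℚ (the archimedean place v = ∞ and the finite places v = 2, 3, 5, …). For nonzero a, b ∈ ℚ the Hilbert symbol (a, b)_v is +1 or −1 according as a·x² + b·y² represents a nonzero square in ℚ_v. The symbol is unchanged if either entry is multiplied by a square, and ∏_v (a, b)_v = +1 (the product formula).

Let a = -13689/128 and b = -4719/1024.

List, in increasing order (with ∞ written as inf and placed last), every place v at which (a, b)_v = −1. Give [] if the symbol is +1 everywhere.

(a, b) ≡ (-2, -39) mod (ℚ^×)²; places V = {2, 3, 11, 13, ∞}.
(a,b)_3: α=4, u≡1; β=1, v≡2 (mod 3); (1|3)=+1, (2|3)=-1; sign (−1)^0·+1^1·-1^4 = +1.
(a,b)_∞: sgn(-2)=−, sgn(-39)=−, so -1.
(a,b)_11: α=0, u≡4; β=2, v≡5 (mod 11); (4|11)=+1, (5|11)=+1; sign (−1)^0·+1^2·+1^0 = +1.
(a,b)_2: α=-7, β=-10; u≡7, v≡1 (mod 8); ε(u)ε(v)=1·0, αω(v)=-7·0, βω(u)=-10·0; sum ≡ 0  ⇒  +1.
(a,b)_13: α=2, u≡8; β=1, v≡4 (mod 13); (8|13)=-1, (4|13)=+1; sign (−1)^0·-1^1·+1^2 = -1.
|Ram(-2, -39)| = 2, even; anisotropic at {13, ∞}.

[13, inf]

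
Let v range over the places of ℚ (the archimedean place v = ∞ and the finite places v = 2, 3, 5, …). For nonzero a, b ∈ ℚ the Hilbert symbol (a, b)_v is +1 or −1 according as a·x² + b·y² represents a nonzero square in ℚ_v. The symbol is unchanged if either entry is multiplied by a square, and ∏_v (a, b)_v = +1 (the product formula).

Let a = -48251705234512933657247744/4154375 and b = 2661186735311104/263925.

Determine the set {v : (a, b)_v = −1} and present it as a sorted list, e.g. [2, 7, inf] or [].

Mod squares: a ≡ -4807, b ≡ 2028117. Check v ∈ {∞, 2, 3, 5, 7, 11, 13, 17, 19, 23, 53}.
v=7: a=7^6·(≡1), b=7^3·(≡4) mod 7; (1|7)=+1, (4|7)=+1; (−1)^{6·3·3}·(+1)^3·(+1)^6 = +1.
v=∞: -4807 < 0 and 2028117 > 0  ⇒  (a,b)_∞ = +1.
v=5: a=5^-4·(≡3), b=5^-2·(≡2) mod 5; (3|5)=-1, (2|5)=-1; (−1)^{-4·-2·2}·(-1)^-2·(-1)^-4 = +1.
v=19: a=19^5·(≡18), b=19^3·(≡11) mod 19; (18|19)=-1, (11|19)=+1; (−1)^{5·3·9}·(-1)^3·(+1)^5 = +1.
v=53: a=53^2·(≡49), b=53^2·(≡8) mod 53; (49|53)=+1, (8|53)=-1; (−1)^{2·2·26}·(+1)^2·(-1)^2 = +1.
v=23: a=23^-1·(≡10), b=23^-1·(≡14) mod 23; (10|23)=-1, (14|23)=-1; (−1)^{-1·-1·11}·(-1)^-1·(-1)^-1 = -1.
v=17: a=17^-2·(≡9), b=17^-1·(≡12) mod 17; (9|17)=+1, (12|17)=-1; (−1)^{-2·-1·8}·(+1)^-1·(-1)^-2 = +1.
v=3: a=3^0·(≡2), b=3^-3·(≡1) mod 3; (2|3)=-1, (1|3)=+1; (−1)^{0·-3·1}·(-1)^-3·(+1)^0 = -1.
v=11: a=11^3·(≡1), b=11^2·(≡1) mod 11; (1|11)=+1, (1|11)=+1; (−1)^{3·2·5}·(+1)^2·(+1)^3 = +1.
v=13: a=13^2·(≡4), b=13^1·(≡3) mod 13; (4|13)=+1, (3|13)=+1; (−1)^{2·1·6}·(+1)^1·(+1)^2 = +1.
v=2: v_2(a)=18, v_2(b)=8; units ≡ 1, 5 (mod 8); ε·ε+αω+βω = 0·0+18·1+8·0 ≡ 0  ⇒  (a,b)_2 = +1.
|Ram(-4807, 2028117)| = 2, even; anisotropic at {3, 23}.

[3, 23]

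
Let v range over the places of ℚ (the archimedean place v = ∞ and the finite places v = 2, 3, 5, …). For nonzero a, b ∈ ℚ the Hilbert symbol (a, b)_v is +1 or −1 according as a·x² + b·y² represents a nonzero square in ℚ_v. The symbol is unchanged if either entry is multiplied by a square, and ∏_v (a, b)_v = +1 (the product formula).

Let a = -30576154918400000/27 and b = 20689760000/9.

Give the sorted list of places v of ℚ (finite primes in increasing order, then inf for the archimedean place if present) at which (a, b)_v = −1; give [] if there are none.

Mod squares: a ≡ -105, b ≡ 2639. Check v ∈ {∞, 2, 3, 5, 7, 13, 29}.
v=29: a=29^2·(≡17), b=29^1·(≡1) mod 29; (17|29)=-1, (1|29)=+1; (−1)^{2·1·14}·(-1)^1·(+1)^2 = -1.
v=13: a=13^2·(≡12), b=13^1·(≡2) mod 13; (12|13)=+1, (2|13)=-1; (−1)^{2·1·6}·(+1)^1·(-1)^2 = +1.
v=2: v_2(a)=12, v_2(b)=8; units ≡ 7, 7 (mod 8); ε·ε+αω+βω = 1·1+12·0+8·0 ≡ 1  ⇒  (a,b)_2 = -1.
v=5: a=5^5·(≡1), b=5^4·(≡4) mod 5; (1|5)=+1, (4|5)=+1; (−1)^{5·4·2}·(+1)^4·(+1)^5 = +1.
v=∞: -105 < 0 and 2639 > 0  ⇒  (a,b)_∞ = +1.
v=3: a=3^-3·(≡1), b=3^-2·(≡2) mod 3; (1|3)=+1, (2|3)=-1; (−1)^{-3·-2·1}·(+1)^-2·(-1)^-3 = -1.
v=7: a=7^5·(≡3), b=7^3·(≡3) mod 7; (3|7)=-1, (3|7)=-1; (−1)^{5·3·3}·(-1)^3·(-1)^5 = -1.
Ram(-105, 2639) = {2, 3, 7, 29}; no ℚ_2-point on the conic.

[2, 3, 7, 29]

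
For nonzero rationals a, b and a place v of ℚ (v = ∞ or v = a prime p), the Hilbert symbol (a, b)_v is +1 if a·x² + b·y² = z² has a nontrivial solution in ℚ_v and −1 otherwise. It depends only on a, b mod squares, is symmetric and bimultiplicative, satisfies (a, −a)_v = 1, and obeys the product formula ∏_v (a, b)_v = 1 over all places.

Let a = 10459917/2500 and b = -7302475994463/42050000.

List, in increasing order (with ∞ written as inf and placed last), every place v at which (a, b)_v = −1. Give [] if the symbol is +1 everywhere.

[5, 13]

(a, b) ≡ (13, -3315) mod (ℚ^×)²; places V = {2, 3, 5, 13, 17, 23, 29, ∞}.
(a,b)_∞: sgn(13)=+, sgn(-3315)=−, so +1.
(a,b)_5: α=-4, u≡3; β=-5, v≡2 (mod 5); (3|5)=-1, (2|5)=-1; sign (−1)^0·-1^-5·-1^-4 = -1.
(a,b)_23: α=2, u≡1; β=2, v≡7 (mod 23); (1|23)=+1, (7|23)=-1; sign (−1)^0·+1^2·-1^2 = +1.
(a,b)_13: α=3, u≡4; β=5, v≡7 (mod 13); (4|13)=+1, (7|13)=-1; sign (−1)^0·+1^5·-1^3 = -1.
(a,b)_29: α=0, u≡28; β=-2, v≡4 (mod 29); (28|29)=+1, (4|29)=+1; sign (−1)^0·+1^-2·+1^0 = +1.
(a,b)_2: α=-2, β=-4; u≡5, v≡5 (mod 8); ε(u)ε(v)=0·0, αω(v)=-2·1, βω(u)=-4·1; sum ≡ 0  ⇒  +1.
(a,b)_17: α=0, u≡4; β=1, v≡15 (mod 17); (4|17)=+1, (15|17)=+1; sign (−1)^0·+1^1·+1^0 = +1.
(a,b)_3: α=2, u≡1; β=7, v≡2 (mod 3); (1|3)=+1, (2|3)=-1; sign (−1)^0·+1^7·-1^2 = +1.
(13, -3315 / ℚ) ramifies at {5, 13}: a division algebra.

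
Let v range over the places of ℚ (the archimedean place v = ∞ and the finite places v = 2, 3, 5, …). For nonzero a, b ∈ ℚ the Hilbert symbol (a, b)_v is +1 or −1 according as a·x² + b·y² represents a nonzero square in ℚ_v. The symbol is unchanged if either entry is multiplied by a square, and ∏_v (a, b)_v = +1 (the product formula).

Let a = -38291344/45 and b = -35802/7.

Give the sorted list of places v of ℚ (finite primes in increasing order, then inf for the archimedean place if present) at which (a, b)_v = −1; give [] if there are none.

[2, 13, 17, inf]

Mod squares: a ≡ -5, b ≡ -3094. Check v ∈ {∞, 2, 3, 5, 7, 13, 17}.
v=∞: -5 < 0 and -3094 < 0  ⇒  (a,b)_∞ = -1.
v=5: a=5^-1·(≡4), b=5^0·(≡4) mod 5; (4|5)=+1, (4|5)=+1; (−1)^{-1·0·2}·(+1)^0·(+1)^-1 = +1.
v=17: a=17^2·(≡11), b=17^1·(≡10) mod 17; (11|17)=-1, (10|17)=-1; (−1)^{2·1·8}·(-1)^1·(-1)^2 = -1.
v=7: a=7^2·(≡1), b=7^-1·(≡3) mod 7; (1|7)=+1, (3|7)=-1; (−1)^{2·-1·3}·(+1)^-1·(-1)^2 = +1.
v=3: a=3^-2·(≡1), b=3^4·(≡2) mod 3; (1|3)=+1, (2|3)=-1; (−1)^{-2·4·1}·(+1)^4·(-1)^-2 = +1.
v=2: v_2(a)=4, v_2(b)=1; units ≡ 3, 5 (mod 8); ε·ε+αω+βω = 1·0+4·1+1·1 ≡ 1  ⇒  (a,b)_2 = -1.
v=13: a=13^2·(≡11), b=13^1·(≡4) mod 13; (11|13)=-1, (4|13)=+1; (−1)^{2·1·6}·(-1)^1·(+1)^2 = -1.
Ram(-5, -3094) = {2, 13, 17, ∞}; no ℚ_2-point on the conic.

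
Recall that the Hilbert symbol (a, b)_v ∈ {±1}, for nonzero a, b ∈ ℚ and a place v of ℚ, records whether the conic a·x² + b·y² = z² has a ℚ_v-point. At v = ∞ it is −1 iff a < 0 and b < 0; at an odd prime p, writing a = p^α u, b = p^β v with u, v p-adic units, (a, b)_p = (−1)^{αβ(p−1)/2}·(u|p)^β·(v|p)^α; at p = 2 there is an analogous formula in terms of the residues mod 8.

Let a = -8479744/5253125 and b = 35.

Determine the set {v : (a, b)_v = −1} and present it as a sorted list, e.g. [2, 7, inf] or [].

[2, 5]

Mod squares: a ≡ -5, b ≡ 35. Check v ∈ {∞, 2, 5, 7, 13, 41}.
v=∞: -5 < 0 and 35 > 0  ⇒  (a,b)_∞ = +1.
v=5: a=5^-5·(≡1), b=5^1·(≡2) mod 5; (1|5)=+1, (2|5)=-1; (−1)^{-5·1·2}·(+1)^1·(-1)^-5 = -1.
v=41: a=41^-2·(≡9), b=41^0·(≡35) mod 41; (9|41)=+1, (35|41)=-1; (−1)^{-2·0·20}·(+1)^0·(-1)^-2 = +1.
v=13: a=13^2·(≡8), b=13^0·(≡9) mod 13; (8|13)=-1, (9|13)=+1; (−1)^{2·0·6}·(-1)^0·(+1)^2 = +1.
v=7: a=7^2·(≡4), b=7^1·(≡5) mod 7; (4|7)=+1, (5|7)=-1; (−1)^{2·1·3}·(+1)^1·(-1)^2 = +1.
v=2: v_2(a)=10, v_2(b)=0; units ≡ 3, 3 (mod 8); ε·ε+αω+βω = 1·1+10·1+0·1 ≡ 1  ⇒  (a,b)_2 = -1.
Ram(-5, 35) = {2, 5}; no ℚ_2-point on the conic.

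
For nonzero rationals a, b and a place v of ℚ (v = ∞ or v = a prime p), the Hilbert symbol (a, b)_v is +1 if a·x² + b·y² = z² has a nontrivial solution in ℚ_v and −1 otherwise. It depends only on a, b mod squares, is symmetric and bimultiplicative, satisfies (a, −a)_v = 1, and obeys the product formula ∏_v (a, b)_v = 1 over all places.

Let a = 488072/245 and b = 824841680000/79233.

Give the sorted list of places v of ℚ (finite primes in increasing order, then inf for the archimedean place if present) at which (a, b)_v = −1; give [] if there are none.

[2, 11]

Mod squares: a ≡ 10, b ≡ 66. Check v ∈ {∞, 2, 3, 5, 7, 11, 13, 19}.
v=11: a=11^0·(≡8), b=11^-1·(≡7) mod 11; (8|11)=-1, (7|11)=-1; (−1)^{0·-1·5}·(-1)^-1·(-1)^0 = -1.
v=13: a=13^2·(≡12), b=13^4·(≡10) mod 13; (12|13)=+1, (10|13)=+1; (−1)^{2·4·6}·(+1)^4·(+1)^2 = +1.
v=5: a=5^-1·(≡3), b=5^4·(≡1) mod 5; (3|5)=-1, (1|5)=+1; (−1)^{-1·4·2}·(-1)^4·(+1)^-1 = +1.
v=7: a=7^-2·(≡5), b=7^-4·(≡6) mod 7; (5|7)=-1, (6|7)=-1; (−1)^{-2·-4·3}·(-1)^-4·(-1)^-2 = +1.
v=3: a=3^0·(≡1), b=3^-1·(≡1) mod 3; (1|3)=+1, (1|3)=+1; (−1)^{0·-1·1}·(+1)^-1·(+1)^0 = +1.
v=∞: 10 > 0 and 66 > 0  ⇒  (a,b)_∞ = +1.
v=2: v_2(a)=3, v_2(b)=7; units ≡ 5, 1 (mod 8); ε·ε+αω+βω = 0·0+3·0+7·1 ≡ 1  ⇒  (a,b)_2 = -1.
v=19: a=19^2·(≡8), b=19^2·(≡7) mod 19; (8|19)=-1, (7|19)=+1; (−1)^{2·2·9}·(-1)^2·(+1)^2 = +1.
(10, 66 / ℚ) ramifies at {2, 11}: a division algebra.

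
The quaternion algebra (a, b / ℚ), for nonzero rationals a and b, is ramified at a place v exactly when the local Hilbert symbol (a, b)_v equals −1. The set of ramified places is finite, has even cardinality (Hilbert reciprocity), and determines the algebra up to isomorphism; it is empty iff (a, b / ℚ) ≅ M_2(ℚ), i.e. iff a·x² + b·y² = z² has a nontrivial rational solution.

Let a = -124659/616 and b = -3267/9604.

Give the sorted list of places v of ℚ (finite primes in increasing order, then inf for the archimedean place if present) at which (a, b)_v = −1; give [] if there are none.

[2, 3, 11, inf]

Mod squares: a ≡ -2926, b ≡ -3. Check v ∈ {∞, 2, 3, 7, 11, 19}.
v=∞: -2926 < 0 and -3 < 0  ⇒  (a,b)_∞ = -1.
v=11: a=11^-1·(≡4), b=11^2·(≡6) mod 11; (4|11)=+1, (6|11)=-1; (−1)^{-1·2·5}·(+1)^2·(-1)^-1 = -1.
v=7: a=7^-1·(≡1), b=7^-4·(≡4) mod 7; (1|7)=+1, (4|7)=+1; (−1)^{-1·-4·3}·(+1)^-4·(+1)^-1 = +1.
v=3: a=3^8·(≡2), b=3^3·(≡2) mod 3; (2|3)=-1, (2|3)=-1; (−1)^{8·3·1}·(-1)^3·(-1)^8 = -1.
v=2: v_2(a)=-3, v_2(b)=-2; units ≡ 1, 5 (mod 8); ε·ε+αω+βω = 0·0+-3·1+-2·0 ≡ 1  ⇒  (a,b)_2 = -1.
v=19: a=19^1·(≡4), b=19^0·(≡17) mod 19; (4|19)=+1, (17|19)=+1; (−1)^{1·0·9}·(+1)^0·(+1)^1 = +1.
(-2926, -3 / ℚ) ramifies at {2, 3, 11, ∞}: a division algebra.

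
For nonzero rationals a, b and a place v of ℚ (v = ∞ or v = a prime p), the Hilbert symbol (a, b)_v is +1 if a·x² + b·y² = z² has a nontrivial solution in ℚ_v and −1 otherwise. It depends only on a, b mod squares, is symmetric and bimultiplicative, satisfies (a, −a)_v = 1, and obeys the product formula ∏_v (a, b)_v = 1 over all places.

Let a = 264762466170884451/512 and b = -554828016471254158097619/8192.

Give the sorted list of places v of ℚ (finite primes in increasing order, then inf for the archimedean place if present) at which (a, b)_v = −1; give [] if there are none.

(a, b) ≡ (13398, -75702) mod (ℚ^×)²; places V = {2, 3, 7, 11, 29, 31, 37, ∞}.
(a,b)_2: α=-9, β=-13; u≡3, v≡5 (mod 8); ε(u)ε(v)=1·0, αω(v)=-9·1, βω(u)=-13·1; sum ≡ 0  ⇒  +1.
(a,b)_29: α=3, u≡18; β=4, v≡26 (mod 29); (18|29)=-1, (26|29)=-1; sign (−1)^0·-1^4·-1^3 = -1.
(a,b)_7: α=3, u≡5; β=4, v≡5 (mod 7); (5|7)=-1, (5|7)=-1; sign (−1)^0·-1^4·-1^3 = -1.
(a,b)_37: α=2, u≡33; β=3, v≡16 (mod 37); (33|37)=+1, (16|37)=+1; sign (−1)^0·+1^3·+1^2 = +1.
(a,b)_11: α=1, u≡10; β=1, v≡5 (mod 11); (10|11)=-1, (5|11)=+1; sign (−1)^1·-1^1·+1^1 = +1.
(a,b)_3: α=7, u≡2; β=9, v≡2 (mod 3); (2|3)=-1, (2|3)=-1; sign (−1)^1·-1^9·-1^7 = -1.
(a,b)_∞: sgn(13398)=+, sgn(-75702)=−, so +1.
(a,b)_31: α=2, u≡26; β=3, v≡4 (mod 31); (26|31)=-1, (4|31)=+1; sign (−1)^0·-1^3·+1^2 = -1.
(13398, -75702 / ℚ) ramifies at {3, 7, 29, 31}: a division algebra.

[3, 7, 29, 31]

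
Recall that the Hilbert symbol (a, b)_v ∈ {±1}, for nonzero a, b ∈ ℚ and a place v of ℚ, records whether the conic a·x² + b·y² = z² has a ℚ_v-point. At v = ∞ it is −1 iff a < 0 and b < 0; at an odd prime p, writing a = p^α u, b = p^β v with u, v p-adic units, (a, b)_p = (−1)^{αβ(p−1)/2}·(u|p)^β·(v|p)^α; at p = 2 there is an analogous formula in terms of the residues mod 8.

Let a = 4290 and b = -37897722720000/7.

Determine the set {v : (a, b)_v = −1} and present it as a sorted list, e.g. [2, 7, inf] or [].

(a, b) ≡ (4290, -1001) mod (ℚ^×)²; places V = {2, 3, 5, 7, 11, 13, ∞}.
(a,b)_2: α=1, β=8; u≡1, v≡7 (mod 8); ε(u)ε(v)=0·1, αω(v)=1·0, βω(u)=8·0; sum ≡ 0  ⇒  +1.
(a,b)_7: α=0, u≡6; β=-1, v≡4 (mod 7); (6|7)=-1, (4|7)=+1; sign (−1)^0·-1^-1·+1^0 = -1.
(a,b)_11: α=1, u≡5; β=3, v≡7 (mod 11); (5|11)=+1, (7|11)=-1; sign (−1)^1·+1^3·-1^1 = +1.
(a,b)_5: α=1, u≡3; β=4, v≡4 (mod 5); (3|5)=-1, (4|5)=+1; sign (−1)^0·-1^4·+1^1 = +1.
(a,b)_3: α=1, u≡2; β=4, v≡1 (mod 3); (2|3)=-1, (1|3)=+1; sign (−1)^0·-1^4·+1^1 = +1.
(a,b)_∞: sgn(4290)=+, sgn(-1001)=−, so +1.
(a,b)_13: α=1, u≡5; β=3, v≡3 (mod 13); (5|13)=-1, (3|13)=+1; sign (−1)^0·-1^3·+1^1 = -1.
(4290, -1001 / ℚ) ramifies at {7, 13}: a division algebra.

[7, 13]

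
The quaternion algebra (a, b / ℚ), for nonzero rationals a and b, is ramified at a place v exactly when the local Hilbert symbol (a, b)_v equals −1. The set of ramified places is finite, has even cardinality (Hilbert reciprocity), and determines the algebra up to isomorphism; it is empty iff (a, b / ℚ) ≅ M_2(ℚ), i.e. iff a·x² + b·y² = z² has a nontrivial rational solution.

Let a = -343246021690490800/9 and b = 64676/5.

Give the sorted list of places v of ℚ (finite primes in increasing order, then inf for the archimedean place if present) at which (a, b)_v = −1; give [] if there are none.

[5, 19]

Mod squares: a ≡ -3282307, b ≡ 80845. Check v ∈ {∞, 2, 3, 5, 7, 19, 23, 29, 37}.
v=2: v_2(a)=4, v_2(b)=2; units ≡ 5, 5 (mod 8); ε·ε+αω+βω = 0·0+4·1+2·1 ≡ 0  ⇒  (a,b)_2 = +1.
v=7: a=7^1·(≡4), b=7^0·(≡2) mod 7; (4|7)=+1, (2|7)=+1; (−1)^{1·0·3}·(+1)^0·(+1)^1 = +1.
v=23: a=23^3·(≡2), b=23^1·(≡15) mod 23; (2|23)=+1, (15|23)=-1; (−1)^{3·1·11}·(+1)^1·(-1)^3 = +1.
v=5: a=5^2·(≡2), b=5^-1·(≡1) mod 5; (2|5)=-1, (1|5)=+1; (−1)^{2·-1·2}·(-1)^-1·(+1)^2 = -1.
v=29: a=29^1·(≡23), b=29^0·(≡7) mod 29; (23|29)=+1, (7|29)=+1; (−1)^{1·0·14}·(+1)^0·(+1)^1 = +1.
v=∞: -3282307 < 0 and 80845 > 0  ⇒  (a,b)_∞ = +1.
v=19: a=19^3·(≡8), b=19^1·(≡12) mod 19; (8|19)=-1, (12|19)=-1; (−1)^{3·1·9}·(-1)^1·(-1)^3 = -1.
v=3: a=3^-2·(≡2), b=3^0·(≡1) mod 3; (2|3)=-1, (1|3)=+1; (−1)^{-2·0·1}·(-1)^0·(+1)^-2 = +1.
v=37: a=37^3·(≡8), b=37^1·(≡24) mod 37; (8|37)=-1, (24|37)=-1; (−1)^{3·1·18}·(-1)^1·(-1)^3 = +1.
(-3282307, 80845 / ℚ) ramifies at {5, 19}: a division algebra.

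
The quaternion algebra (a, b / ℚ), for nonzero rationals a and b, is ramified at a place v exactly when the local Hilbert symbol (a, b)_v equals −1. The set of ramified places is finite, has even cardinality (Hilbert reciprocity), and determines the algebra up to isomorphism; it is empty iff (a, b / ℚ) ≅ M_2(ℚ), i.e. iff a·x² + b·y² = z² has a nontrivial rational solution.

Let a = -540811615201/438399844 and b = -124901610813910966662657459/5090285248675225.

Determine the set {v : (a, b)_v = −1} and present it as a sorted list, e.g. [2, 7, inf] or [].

[13, 17, 43, inf]

Mod squares: a ≡ -218569, b ≡ -11. Check v ∈ {∞, 2, 3, 5, 11, 13, 17, 19, 23, 29, 43, 47}.
v=11: a=11^4·(≡5), b=11^9·(≡7) mod 11; (5|11)=+1, (7|11)=-1; (−1)^{4·9·5}·(+1)^9·(-1)^4 = +1.
v=∞: -218569 < 0 and -11 < 0  ⇒  (a,b)_∞ = -1.
v=23: a=23^1·(≡5), b=23^2·(≡18) mod 23; (5|23)=-1, (18|23)=+1; (−1)^{1·2·11}·(-1)^2·(+1)^1 = +1.
v=3: a=3^0·(≡2), b=3^8·(≡1) mod 3; (2|3)=-1, (1|3)=+1; (−1)^{0·8·1}·(-1)^8·(+1)^0 = +1.
v=47: a=47^0·(≡17), b=47^-2·(≡4) mod 47; (17|47)=+1, (4|47)=+1; (−1)^{0·-2·23}·(+1)^-2·(+1)^0 = +1.
v=29: a=29^-2·(≡25), b=29^-4·(≡17) mod 29; (25|29)=+1, (17|29)=-1; (−1)^{-2·-4·14}·(+1)^-4·(-1)^-2 = +1.
v=2: v_2(a)=-2, v_2(b)=0; units ≡ 7, 5 (mod 8); ε·ε+αω+βω = 1·0+-2·1+0·0 ≡ 0  ⇒  (a,b)_2 = +1.
v=17: a=17^1·(≡10), b=17^2·(≡10) mod 17; (10|17)=-1, (10|17)=-1; (−1)^{1·2·8}·(-1)^2·(-1)^1 = -1.
v=43: a=43^1·(≡20), b=43^2·(≡30) mod 43; (20|43)=-1, (30|43)=-1; (−1)^{1·2·21}·(-1)^2·(-1)^1 = -1.
v=13: a=13^3·(≡12), b=13^4·(≡5) mod 13; (12|13)=+1, (5|13)=-1; (−1)^{3·4·6}·(+1)^4·(-1)^3 = -1.
v=19: a=19^-4·(≡17), b=19^-4·(≡2) mod 19; (17|19)=+1, (2|19)=-1; (−1)^{-4·-4·9}·(+1)^-4·(-1)^-4 = +1.
v=5: a=5^0·(≡1), b=5^-2·(≡4) mod 5; (1|5)=+1, (4|5)=+1; (−1)^{0·-2·2}·(+1)^-2·(+1)^0 = +1.
Ram(-218569, -11) = {13, 17, 43, ∞}; no ℚ_13-point on the conic.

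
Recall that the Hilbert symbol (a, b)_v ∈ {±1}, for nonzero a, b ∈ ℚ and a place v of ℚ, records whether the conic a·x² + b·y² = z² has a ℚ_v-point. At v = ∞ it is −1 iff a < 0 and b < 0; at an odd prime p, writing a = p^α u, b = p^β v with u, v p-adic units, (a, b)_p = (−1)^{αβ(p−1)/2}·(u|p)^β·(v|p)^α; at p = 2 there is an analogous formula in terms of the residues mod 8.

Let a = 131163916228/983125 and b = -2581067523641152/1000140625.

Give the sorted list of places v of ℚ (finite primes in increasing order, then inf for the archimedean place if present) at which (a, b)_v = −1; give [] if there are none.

[13, 41]

Mod squares: a ≡ 9061, b ≡ -13. Check v ∈ {∞, 2, 5, 7, 11, 13, 17, 19, 23, 41}.
v=23: a=23^0·(≡22), b=23^-2·(≡15) mod 23; (22|23)=-1, (15|23)=-1; (−1)^{0·-2·11}·(-1)^-2·(-1)^0 = +1.
v=7: a=7^0·(≡3), b=7^2·(≡4) mod 7; (3|7)=-1, (4|7)=+1; (−1)^{0·2·3}·(-1)^2·(+1)^0 = +1.
v=2: v_2(a)=2, v_2(b)=6; units ≡ 5, 3 (mod 8); ε·ε+αω+βω = 0·1+2·1+6·1 ≡ 0  ⇒  (a,b)_2 = +1.
v=5: a=5^-4·(≡1), b=5^-6·(≡2) mod 5; (1|5)=+1, (2|5)=-1; (−1)^{-4·-6·2}·(+1)^-6·(-1)^-4 = +1.
v=17: a=17^1·(≡5), b=17^2·(≡8) mod 17; (5|17)=-1, (8|17)=+1; (−1)^{1·2·8}·(-1)^2·(+1)^1 = +1.
v=19: a=19^6·(≡16), b=19^4·(≡9) mod 19; (16|19)=+1, (9|19)=+1; (−1)^{6·4·9}·(+1)^4·(+1)^6 = +1.
v=11: a=11^-2·(≡10), b=11^-2·(≡3) mod 11; (10|11)=-1, (3|11)=+1; (−1)^{-2·-2·5}·(-1)^-2·(+1)^-2 = +1.
v=∞: 9061 > 0 and -13 < 0  ⇒  (a,b)_∞ = +1.
v=41: a=41^1·(≡21), b=41^2·(≡26) mod 41; (21|41)=+1, (26|41)=-1; (−1)^{1·2·20}·(+1)^2·(-1)^1 = -1.
v=13: a=13^-1·(≡5), b=13^1·(≡9) mod 13; (5|13)=-1, (9|13)=+1; (−1)^{-1·1·6}·(-1)^1·(+1)^-1 = -1.
(9061, -13 / ℚ) ramifies at {13, 41}: a division algebra.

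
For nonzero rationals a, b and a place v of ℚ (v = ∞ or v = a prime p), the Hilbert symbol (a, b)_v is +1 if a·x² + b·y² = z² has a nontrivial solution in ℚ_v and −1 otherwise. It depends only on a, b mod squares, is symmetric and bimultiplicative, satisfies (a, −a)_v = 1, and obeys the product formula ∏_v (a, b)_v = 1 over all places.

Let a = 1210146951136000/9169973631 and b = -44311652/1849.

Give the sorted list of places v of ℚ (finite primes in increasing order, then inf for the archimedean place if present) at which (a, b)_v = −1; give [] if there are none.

(a, b) ≡ (3565, -91553) mod (ℚ^×)²; places V = {2, 3, 5, 7, 11, 13, 23, 29, 31, 41, 43, ∞}.
(a,b)_13: α=-2, u≡12; β=0, v≡6 (mod 13); (12|13)=+1, (6|13)=-1; sign (−1)^0·+1^0·-1^-2 = +1.
(a,b)_2: α=8, β=2; u≡5, v≡7 (mod 8); ε(u)ε(v)=0·1, αω(v)=8·0, βω(u)=2·1; sum ≡ 0  ⇒  +1.
(a,b)_3: α=-6, u≡1; β=0, v≡1 (mod 3); (1|3)=+1, (1|3)=+1; sign (−1)^0·+1^0·+1^-6 = +1.
(a,b)_∞: sgn(3565)=+, sgn(-91553)=−, so +1.
(a,b)_29: α=0, u≡8; β=1, v≡1 (mod 29); (8|29)=-1, (1|29)=+1; sign (−1)^0·-1^1·+1^0 = -1.
(a,b)_5: α=3, u≡3; β=0, v≡2 (mod 5); (3|5)=-1, (2|5)=-1; sign (−1)^0·-1^0·-1^3 = -1.
(a,b)_7: α=-4, u≡1; β=1, v≡4 (mod 7); (1|7)=+1, (4|7)=+1; sign (−1)^0·+1^1·+1^-4 = +1.
(a,b)_11: α=0, u≡4; β=3, v≡5 (mod 11); (4|11)=+1, (5|11)=+1; sign (−1)^0·+1^3·+1^0 = +1.
(a,b)_31: α=-1, u≡12; β=0, v≡6 (mod 31); (12|31)=-1, (6|31)=-1; sign (−1)^0·-1^0·-1^-1 = -1.
(a,b)_43: α=2, u≡34; β=-2, v≡20 (mod 43); (34|43)=-1, (20|43)=-1; sign (−1)^0·-1^-2·-1^2 = +1.
(a,b)_23: α=3, u≡5; β=0, v≡19 (mod 23); (5|23)=-1, (19|23)=-1; sign (−1)^0·-1^0·-1^3 = -1.
(a,b)_41: α=2, u≡33; β=1, v≡38 (mod 41); (33|41)=+1, (38|41)=-1; sign (−1)^0·+1^1·-1^2 = +1.
Ram(3565, -91553) = {5, 23, 29, 31}; no ℚ_5-point on the conic.

[5, 23, 29, 31]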